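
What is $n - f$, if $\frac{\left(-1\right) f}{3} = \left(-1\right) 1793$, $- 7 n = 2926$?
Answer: $-5797$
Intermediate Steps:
$n = -418$ ($n = \left(- \frac{1}{7}\right) 2926 = -418$)
$f = 5379$ ($f = - 3 \left(\left(-1\right) 1793\right) = \left(-3\right) \left(-1793\right) = 5379$)
$n - f = -418 - 5379 = -5797$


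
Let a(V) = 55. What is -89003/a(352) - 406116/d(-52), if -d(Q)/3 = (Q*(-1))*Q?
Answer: -62027393/37180 ≈ -1668.3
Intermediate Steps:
d(Q) = 3*Q² (d(Q) = -3*Q*(-1)*Q = -3*(-Q)*Q = -(-3)*Q² = 3*Q²)
-89003/a(352) - 406116/d(-52) = -89003/55 - 406116/(3*(-52)²) = -89003*1/55 - 406116/(3*2704) = -89003/55 - 406116/8112 = -89003/55 - 406116*1/8112 = -89003/55 - 33843/676 = -62027393/37180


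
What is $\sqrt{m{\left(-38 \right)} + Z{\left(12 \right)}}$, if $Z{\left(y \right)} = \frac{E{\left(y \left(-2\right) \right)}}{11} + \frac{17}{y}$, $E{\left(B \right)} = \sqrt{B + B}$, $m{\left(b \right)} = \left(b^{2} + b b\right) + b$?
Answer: $\frac{\sqrt{12420771 + 1584 i \sqrt{3}}}{66} \approx 53.399 + 0.0058975 i$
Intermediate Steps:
$m{\left(b \right)} = b + 2 b^{2}$ ($m{\left(b \right)} = \left(b^{2} + b^{2}\right) + b = 2 b^{2} + b = b + 2 b^{2}$)
$E{\left(B \right)} = \sqrt{2} \sqrt{B}$ ($E{\left(B \right)} = \sqrt{2 B} = \sqrt{2} \sqrt{B}$)
$Z{\left(y \right)} = \frac{17}{y} + \frac{2 \sqrt{- y}}{11}$ ($Z{\left(y \right)} = \frac{\sqrt{2} \sqrt{y \left(-2\right)}}{11} + \frac{17}{y} = \sqrt{2} \sqrt{- 2 y} \frac{1}{11} + \frac{17}{y} = \sqrt{2} \sqrt{2} \sqrt{- y} \frac{1}{11} + \frac{17}{y} = 2 \sqrt{- y} \frac{1}{11} + \frac{17}{y} = \frac{2 \sqrt{- y}}{11} + \frac{17}{y} = \frac{17}{y} + \frac{2 \sqrt{- y}}{11}$)
$\sqrt{m{\left(-38 \right)} + Z{\left(12 \right)}} = \sqrt{- 38 \left(1 + 2 \left(-38\right)\right) + \frac{187 - 2 \left(\left(-1\right) 12\right)^{\frac{3}{2}}}{11 \cdot 12}} = \sqrt{- 38 \left(1 - 76\right) + \frac{1}{11} \cdot \frac{1}{12} \left(187 - 2 \left(-12\right)^{\frac{3}{2}}\right)} = \sqrt{\left(-38\right) \left(-75\right) + \frac{1}{11} \cdot \frac{1}{12} \left(187 - 2 \left(- 24 i \sqrt{3}\right)\right)} = \sqrt{2850 + \frac{1}{11} \cdot \frac{1}{12} \left(187 + 48 i \sqrt{3}\right)} = \sqrt{2850 + \left(\frac{17}{12} + \frac{4 i \sqrt{3}}{11}\right)} = \sqrt{\frac{34217}{12} + \frac{4 i \sqrt{3}}{11}}$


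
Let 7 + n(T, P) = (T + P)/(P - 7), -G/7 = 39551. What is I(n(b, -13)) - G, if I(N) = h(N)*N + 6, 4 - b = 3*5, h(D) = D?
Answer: 6922416/25 ≈ 2.7690e+5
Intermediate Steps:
G = -276857 (G = -7*39551 = -276857)
b = -11 (b = 4 - 3*5 = 4 - 1*15 = 4 - 15 = -11)
n(T, P) = -7 + (P + T)/(-7 + P) (n(T, P) = -7 + (T + P)/(P - 7) = -7 + (P + T)/(-7 + P))
I(N) = 6 + N² (I(N) = N*N + 6 = N² + 6 = 6 + N²)
I(n(b, -13)) - G = (6 + ((49 - 11 - 6*(-13))/(-7 - 13))²) - 1*(-276857) = (6 + ((49 - 11 + 78)/(-20))²) + 276857 = (6 + (-1/20*116)²) + 276857 = (6 + (-29/5)²) + 276857 = (6 + 841/25) + 276857 = 991/25 + 276857 = 6922416/25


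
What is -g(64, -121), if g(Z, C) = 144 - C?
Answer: -265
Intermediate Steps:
-g(64, -121) = -(144 - 1*(-121)) = -(144 + 121) = -1*265 = -265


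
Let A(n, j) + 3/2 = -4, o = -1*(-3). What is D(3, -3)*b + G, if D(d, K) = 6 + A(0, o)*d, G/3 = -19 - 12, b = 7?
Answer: -333/2 ≈ -166.50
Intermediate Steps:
o = 3
A(n, j) = -11/2 (A(n, j) = -3/2 - 4 = -11/2)
G = -93 (G = 3*(-19 - 12) = 3*(-31) = -93)
D(d, K) = 6 - 11*d/2
D(3, -3)*b + G = (6 - 11/2*3)*7 - 93 = (6 - 33/2)*7 - 93 = -21/2*7 - 93 = -147/2 - 93 = -333/2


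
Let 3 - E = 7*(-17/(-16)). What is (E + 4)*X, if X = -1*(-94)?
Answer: -329/8 ≈ -41.125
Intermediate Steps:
X = 94
E = -71/16 (E = 3 - 7*(-17/(-16)) = 3 - 7*(-17*(-1/16)) = 3 - 7*17/16 = 3 - 1*119/16 = 3 - 119/16 = -71/16 ≈ -4.4375)
(E + 4)*X = (-71/16 + 4)*94 = -7/16*94 = -329/8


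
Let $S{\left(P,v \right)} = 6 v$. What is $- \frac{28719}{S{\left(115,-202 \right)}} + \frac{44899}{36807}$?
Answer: $\frac{370492607}{14870028} \approx 24.915$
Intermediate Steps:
$- \frac{28719}{S{\left(115,-202 \right)}} + \frac{44899}{36807} = - \frac{28719}{6 \left(-202\right)} + \frac{44899}{36807} = - \frac{28719}{-1212} + 44899 \cdot \frac{1}{36807} = \left(-28719\right) \left(- \frac{1}{1212}\right) + \frac{44899}{36807} = \frac{9573}{404} + \frac{44899}{36807} = \frac{370492607}{14870028}$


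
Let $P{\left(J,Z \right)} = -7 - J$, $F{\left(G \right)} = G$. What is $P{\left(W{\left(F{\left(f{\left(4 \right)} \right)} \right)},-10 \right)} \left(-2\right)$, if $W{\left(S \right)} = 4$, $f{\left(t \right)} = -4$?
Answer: $22$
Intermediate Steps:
$P{\left(W{\left(F{\left(f{\left(4 \right)} \right)} \right)},-10 \right)} \left(-2\right) = \left(-7 - 4\right) \left(-2\right) = \left(-11\right) \left(-2\right) = 22$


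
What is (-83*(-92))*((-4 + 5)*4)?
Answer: 30544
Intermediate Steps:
(-83*(-92))*((-4 + 5)*4) = 7636*(1*4) = 7636*4 = 30544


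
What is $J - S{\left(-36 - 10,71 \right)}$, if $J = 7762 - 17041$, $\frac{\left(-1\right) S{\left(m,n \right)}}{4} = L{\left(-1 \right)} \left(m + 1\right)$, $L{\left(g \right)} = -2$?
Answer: $-8919$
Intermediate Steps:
$S{\left(m,n \right)} = 8 + 8 m$ ($S{\left(m,n \right)} = - 4 \left(- 2 \left(m + 1\right)\right) = - 4 \left(- 2 \left(1 + m\right)\right) = - 4 \left(-2 - 2 m\right) = 8 + 8 m$)
$J = -9279$
$J - S{\left(-36 - 10,71 \right)} = -9279 - \left(8 + 8 \left(-36 - 10\right)\right) = -9279 - \left(8 + 8 \left(-46\right)\right) = -9279 - \left(8 - 368\right) = -9279 - -360 = -9279 + 360 = -8919$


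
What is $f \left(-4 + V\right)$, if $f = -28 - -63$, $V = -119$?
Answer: $-4305$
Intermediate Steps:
$f = 35$ ($f = -28 + 63 = 35$)
$f \left(-4 + V\right) = 35 \left(-4 - 119\right) = 35 \left(-123\right) = -4305$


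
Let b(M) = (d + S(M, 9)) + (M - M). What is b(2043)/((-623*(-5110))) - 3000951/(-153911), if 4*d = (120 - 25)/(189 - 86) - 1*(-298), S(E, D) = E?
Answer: 787244942674683/40374375552392 ≈ 19.499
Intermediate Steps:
d = 30789/412 (d = ((120 - 25)/(189 - 86) - 1*(-298))/4 = (95/103 + 298)/4 = (¼)*(30789/103) = 30789/412 ≈ 74.731)
b(M) = 30789/412 + M (b(M) = (30789/412 + M) + (M - M) = (30789/412 + M) + 0 = 30789/412 + M)
b(2043)/((-623*(-5110))) - 3000951/(-153911) = (30789/412 + 2043)/((-623*(-5110))) - 3000951/(-153911) = (872505/412)/3183530 - 3000951*(-1/153911) = (872505/412)*(1/3183530) + 3000951/153911 = 174501/262322872 + 3000951/153911 = 787244942674683/40374375552392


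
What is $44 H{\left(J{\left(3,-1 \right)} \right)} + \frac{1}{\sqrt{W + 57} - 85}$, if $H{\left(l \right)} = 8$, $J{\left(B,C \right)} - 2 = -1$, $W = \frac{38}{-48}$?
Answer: $\frac{60559912}{172051} - \frac{2 \sqrt{8094}}{172051} \approx 351.99$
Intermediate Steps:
$W = - \frac{19}{24}$ ($W = 38 \left(- \frac{1}{48}\right) = - \frac{19}{24} \approx -0.79167$)
$J{\left(B,C \right)} = 1$ ($J{\left(B,C \right)} = 2 - 1 = 1$)
$44 H{\left(J{\left(3,-1 \right)} \right)} + \frac{1}{\sqrt{W + 57} - 85} = 44 \cdot 8 + \frac{1}{\sqrt{- \frac{19}{24} + 57} - 85} = 352 + \frac{1}{\sqrt{\frac{1349}{24}} - 85} = 352 + \frac{1}{\frac{\sqrt{8094}}{12} - 85} = 352 + \frac{1}{-85 + \frac{\sqrt{8094}}{12}}$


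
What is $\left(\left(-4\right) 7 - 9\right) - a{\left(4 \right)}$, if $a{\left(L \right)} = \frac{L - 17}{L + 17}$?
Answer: $- \frac{764}{21} \approx -36.381$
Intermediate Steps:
$a{\left(L \right)} = \frac{-17 + L}{17 + L}$
$\left(\left(-4\right) 7 - 9\right) - a{\left(4 \right)} = \left(\left(-4\right) 7 - 9\right) - \frac{-17 + 4}{17 + 4} = \left(-28 - 9\right) - \frac{1}{21} \left(-13\right) = -37 - \frac{1}{21} \left(-13\right) = -37 - - \frac{13}{21} = -37 + \frac{13}{21} = - \frac{764}{21}$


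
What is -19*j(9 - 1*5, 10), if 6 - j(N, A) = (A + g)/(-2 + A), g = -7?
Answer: -855/8 ≈ -106.88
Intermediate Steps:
j(N, A) = 6 - (-7 + A)/(-2 + A) (j(N, A) = 6 - (A - 7)/(-2 + A) = 6 - (-7 + A)/(-2 + A))
-19*j(9 - 1*5, 10) = -95*(-1 + 10)/(-2 + 10) = -95*9/8 = -19*45/8 = -855/8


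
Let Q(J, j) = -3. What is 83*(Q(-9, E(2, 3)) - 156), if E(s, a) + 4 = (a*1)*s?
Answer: -13197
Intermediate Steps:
E(s, a) = -4 + a*s (E(s, a) = -4 + (a*1)*s = -4 + a*s)
83*(Q(-9, E(2, 3)) - 156) = 83*(-3 - 156) = 83*(-159) = -13197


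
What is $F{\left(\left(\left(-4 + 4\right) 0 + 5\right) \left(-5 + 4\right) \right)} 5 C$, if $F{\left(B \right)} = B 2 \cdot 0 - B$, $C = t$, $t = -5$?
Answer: $-125$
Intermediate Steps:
$C = -5$
$F{\left(B \right)} = - B$ ($F{\left(B \right)} = 2 B 0 - B = 0 - B = - B$)
$F{\left(\left(\left(-4 + 4\right) 0 + 5\right) \left(-5 + 4\right) \right)} 5 C = - \left(\left(-4 + 4\right) 0 + 5\right) \left(-5 + 4\right) 5 \left(-5\right) = - \left(0 \cdot 0 + 5\right) \left(-1\right) 5 \left(-5\right) = - \left(0 + 5\right) \left(-1\right) 5 \left(-5\right) = - 5 \left(-1\right) 5 \left(-5\right) = \left(-1\right) \left(-5\right) 5 \left(-5\right) = 5 \cdot 5 \left(-5\right) = 25 \left(-5\right) = -125$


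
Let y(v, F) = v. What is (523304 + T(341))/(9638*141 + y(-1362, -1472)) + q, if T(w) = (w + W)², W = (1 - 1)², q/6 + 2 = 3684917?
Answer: 3335083980625/150844 ≈ 2.2110e+7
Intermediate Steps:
q = 22109490 (q = -12 + 6*3684917 = -12 + 22109502 = 22109490)
W = 0 (W = 0² = 0)
T(w) = w² (T(w) = (w + 0)² = w²)
(523304 + T(341))/(9638*141 + y(-1362, -1472)) + q = (523304 + 341²)/(9638*141 - 1362) + 22109490 = (523304 + 116281)/(1358958 - 1362) + 22109490 = 639585/1357596 + 22109490 = 639585*(1/1357596) + 22109490 = 71065/150844 + 22109490 = 3335083980625/150844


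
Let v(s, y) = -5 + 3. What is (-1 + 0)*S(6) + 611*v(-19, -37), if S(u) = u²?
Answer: -1258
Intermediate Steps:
v(s, y) = -2
(-1 + 0)*S(6) + 611*v(-19, -37) = (-1 + 0)*6² + 611*(-2) = -1*36 - 1222 = -36 - 1222 = -1258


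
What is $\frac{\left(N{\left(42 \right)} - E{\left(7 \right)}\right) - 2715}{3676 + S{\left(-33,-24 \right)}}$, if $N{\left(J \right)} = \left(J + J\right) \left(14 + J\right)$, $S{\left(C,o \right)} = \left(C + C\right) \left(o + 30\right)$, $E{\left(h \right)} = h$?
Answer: $\frac{991}{1640} \approx 0.60427$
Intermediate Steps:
$S{\left(C,o \right)} = 2 C \left(30 + o\right)$
$N{\left(J \right)} = 2 J \left(14 + J\right)$
$\frac{\left(N{\left(42 \right)} - E{\left(7 \right)}\right) - 2715}{3676 + S{\left(-33,-24 \right)}} = \frac{\left(2 \cdot 42 \left(14 + 42\right) - 7\right) - 2715}{3676 + 2 \left(-33\right) \left(30 - 24\right)} = \frac{\left(2 \cdot 42 \cdot 56 - 7\right) - 2715}{3676 + 2 \left(-33\right) 6} = \frac{\left(4704 - 7\right) - 2715}{3676 - 396} = \frac{4697 - 2715}{3280} = 1982 \cdot \frac{1}{3280} = \frac{991}{1640}$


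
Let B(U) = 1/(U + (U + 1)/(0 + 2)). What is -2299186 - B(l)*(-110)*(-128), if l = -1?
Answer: -2285106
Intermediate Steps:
B(U) = 1/(½ + 3*U/2) (B(U) = 1/(U + (1 + U)/2) = 1/(U + (1 + U)*(½)) = 1/(U + (½ + U/2)) = 1/(½ + 3*U/2))
-2299186 - B(l)*(-110)*(-128) = -2299186 - (2/(1 + 3*(-1)))*(-110)*(-128) = -2299186 - (2/(1 - 3))*(-110)*(-128) = -2299186 - (2/(-2))*(-110)*(-128) = -2299186 - (2*(-½))*(-110)*(-128) = -2299186 - (-1*(-110))*(-128) = -2299186 - 110*(-128) = -2299186 - 1*(-14080) = -2299186 + 14080 = -2285106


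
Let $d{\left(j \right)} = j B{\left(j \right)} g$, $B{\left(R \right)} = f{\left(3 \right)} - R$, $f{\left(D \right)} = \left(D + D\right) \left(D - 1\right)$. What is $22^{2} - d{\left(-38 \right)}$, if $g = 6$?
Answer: $11884$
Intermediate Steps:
$f{\left(D \right)} = 2 D \left(-1 + D\right)$
$B{\left(R \right)} = 12 - R$ ($B{\left(R \right)} = 2 \cdot 3 \left(-1 + 3\right) - R = 2 \cdot 3 \cdot 2 - R = 12 - R$)
$d{\left(j \right)} = 6 j \left(12 - j\right)$ ($d{\left(j \right)} = j \left(12 - j\right) 6 = 6 j \left(12 - j\right)$)
$22^{2} - d{\left(-38 \right)} = 22^{2} - 6 \left(-38\right) \left(12 - -38\right) = 484 - 6 \left(-38\right) \left(12 + 38\right) = 484 - 6 \left(-38\right) 50 = 484 - -11400 = 484 + 11400 = 11884$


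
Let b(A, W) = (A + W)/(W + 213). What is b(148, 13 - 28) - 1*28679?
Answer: -5678309/198 ≈ -28678.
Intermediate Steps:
b(A, W) = (A + W)/(213 + W)
b(148, 13 - 28) - 1*28679 = (148 + (13 - 28))/(213 + (13 - 28)) - 1*28679 = (148 - 15)/(213 - 15) - 28679 = 133/198 - 28679 = -5678309/198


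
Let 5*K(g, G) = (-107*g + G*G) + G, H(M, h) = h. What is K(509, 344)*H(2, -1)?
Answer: -64217/5 ≈ -12843.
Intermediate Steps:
K(g, G) = -107*g/5 + G/5 + G²/5 (K(g, G) = ((-107*g + G*G) + G)/5 = ((-107*g + G²) + G)/5 = ((G² - 107*g) + G)/5 = (G + G² - 107*g)/5 = -107*g/5 + G/5 + G²/5)
K(509, 344)*H(2, -1) = (-107/5*509 + (⅕)*344 + (⅕)*344²)*(-1) = (-54463/5 + 344/5 + (⅕)*118336)*(-1) = (-54463/5 + 344/5 + 118336/5)*(-1) = (64217/5)*(-1) = -64217/5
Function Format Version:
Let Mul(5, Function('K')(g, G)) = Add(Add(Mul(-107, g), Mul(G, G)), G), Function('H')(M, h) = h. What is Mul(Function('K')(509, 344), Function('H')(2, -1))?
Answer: Rational(-64217, 5) ≈ -12843.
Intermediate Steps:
Function('K')(g, G) = Add(Mul(Rational(-107, 5), g), Mul(Rational(1, 5), G), Mul(Rational(1, 5), Pow(G, 2))) (Function('K')(g, G) = Mul(Rational(1, 5), Add(Add(Mul(-107, g), Mul(G, G)), G)) = Mul(Rational(1, 5), Add(Add(Mul(-107, g), Pow(G, 2)), G)) = Mul(Rational(1, 5), Add(Add(Pow(G, 2), Mul(-107, g)), G)) = Mul(Rational(1, 5), Add(G, Pow(G, 2), Mul(-107, g))) = Add(Mul(Rational(-107, 5), g), Mul(Rational(1, 5), G), Mul(Rational(1, 5), Pow(G, 2))))
Mul(Function('K')(509, 344), Function('H')(2, -1)) = Mul(Add(Mul(Rational(-107, 5), 509), Mul(Rational(1, 5), 344), Mul(Rational(1, 5), Pow(344, 2))), -1) = Mul(Add(Rational(-54463, 5), Rational(344, 5), Mul(Rational(1, 5), 118336)), -1) = Mul(Add(Rational(-54463, 5), Rational(344, 5), Rational(118336, 5)), -1) = Mul(Rational(64217, 5), -1) = Rational(-64217, 5)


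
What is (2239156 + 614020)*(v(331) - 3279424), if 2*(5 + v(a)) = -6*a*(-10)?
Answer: -9328456078824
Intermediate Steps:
v(a) = -5 + 30*a (v(a) = -5 + (-6*a*(-10))/2 = -5 + (60*a)/2 = -5 + 30*a)
(2239156 + 614020)*(v(331) - 3279424) = (2239156 + 614020)*((-5 + 30*331) - 3279424) = 2853176*((-5 + 9930) - 3279424) = 2853176*(9925 - 3279424) = 2853176*(-3269499) = -9328456078824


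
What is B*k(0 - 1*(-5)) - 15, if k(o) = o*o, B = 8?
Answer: 185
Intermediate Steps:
k(o) = o²
B*k(0 - 1*(-5)) - 15 = 8*(0 - 1*(-5))² - 15 = 8*(0 + 5)² - 15 = 8*5² - 15 = 8*25 - 15 = 200 - 15 = 185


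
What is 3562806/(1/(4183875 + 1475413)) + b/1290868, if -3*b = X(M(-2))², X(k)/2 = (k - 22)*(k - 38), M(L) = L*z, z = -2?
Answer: 6506925199703696928/322717 ≈ 2.0163e+13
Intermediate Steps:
M(L) = -2*L (M(L) = L*(-2) = -2*L)
X(k) = 2*(-38 + k)*(-22 + k) (X(k) = 2*((k - 22)*(k - 38)) = 2*((-22 + k)*(-38 + k)) = 2*((-38 + k)*(-22 + k)) = 2*(-38 + k)*(-22 + k))
b = -499392 (b = -(1672 - (-240)*(-2) + 2*(-2*(-2))²)²/3 = -(1672 - 120*4 + 2*4²)²/3 = -(1672 - 480 + 2*16)²/3 = -(1672 - 480 + 32)²/3 = -⅓*1224² = -⅓*1498176 = -499392)
3562806/(1/(4183875 + 1475413)) + b/1290868 = 3562806/(1/(4183875 + 1475413)) - 499392/1290868 = 3562806/(1/5659288) - 499392*1/1290868 = 3562806/(1/5659288) - 124848/322717 = 3562806*5659288 - 124848/322717 = 20162945242128 - 124848/322717 = 6506925199703696928/322717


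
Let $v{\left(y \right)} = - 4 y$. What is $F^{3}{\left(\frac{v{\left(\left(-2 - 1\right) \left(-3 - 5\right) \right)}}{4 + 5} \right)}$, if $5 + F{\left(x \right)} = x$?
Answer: $- \frac{103823}{27} \approx -3845.3$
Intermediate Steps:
$F{\left(x \right)} = -5 + x$
$F^{3}{\left(\frac{v{\left(\left(-2 - 1\right) \left(-3 - 5\right) \right)}}{4 + 5} \right)} = \left(-5 + \frac{\left(-4\right) \left(-2 - 1\right) \left(-3 - 5\right)}{4 + 5}\right)^{3} = \left(-5 + \frac{\left(-4\right) \left(\left(-3\right) \left(-8\right)\right)}{9}\right)^{3} = \left(-5 + \frac{\left(-4\right) 24}{9}\right)^{3} = \left(-5 + \frac{1}{9} \left(-96\right)\right)^{3} = \left(-5 - \frac{32}{3}\right)^{3} = \left(- \frac{47}{3}\right)^{3} = - \frac{103823}{27}$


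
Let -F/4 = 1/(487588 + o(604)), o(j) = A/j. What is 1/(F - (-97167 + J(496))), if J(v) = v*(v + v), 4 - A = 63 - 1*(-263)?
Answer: -147251415/58144429985183 ≈ -2.5325e-6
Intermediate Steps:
A = -322 (A = 4 - (63 - 1*(-263)) = 4 - (63 + 263) = 4 - 1*326 = 4 - 326 = -322)
J(v) = 2*v**2 (J(v) = v*(2*v) = 2*v**2)
o(j) = -322/j
F = -1208/147251415 (F = -4/(487588 - 322/604) = -4/(487588 - 322*1/604) = -4/(487588 - 161/302) = -4/147251415/302 = -4*302/147251415 = -1208/147251415 ≈ -8.2037e-6)
1/(F - (-97167 + J(496))) = 1/(-1208/147251415 - (-97167 + 2*496**2)) = 1/(-1208/147251415 - (-97167 + 2*246016)) = 1/(-1208/147251415 - (-97167 + 492032)) = 1/(-1208/147251415 - 1*394865) = 1/(-1208/147251415 - 394865) = 1/(-58144429985183/147251415) = -147251415/58144429985183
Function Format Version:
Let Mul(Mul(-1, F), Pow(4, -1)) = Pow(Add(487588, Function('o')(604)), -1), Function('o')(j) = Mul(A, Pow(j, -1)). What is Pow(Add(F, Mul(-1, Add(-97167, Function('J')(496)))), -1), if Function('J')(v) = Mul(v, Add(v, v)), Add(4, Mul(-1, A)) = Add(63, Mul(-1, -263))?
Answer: Rational(-147251415, 58144429985183) ≈ -2.5325e-6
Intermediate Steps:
A = -322 (A = Add(4, Mul(-1, Add(63, Mul(-1, -263)))) = Add(4, Mul(-1, Add(63, 263))) = Add(4, Mul(-1, 326)) = Add(4, -326) = -322)
Function('J')(v) = Mul(2, Pow(v, 2)) (Function('J')(v) = Mul(v, Mul(2, v)) = Mul(2, Pow(v, 2)))
Function('o')(j) = Mul(-322, Pow(j, -1))
F = Rational(-1208, 147251415) (F = Mul(-4, Pow(Add(487588, Mul(-322, Pow(604, -1))), -1)) = Mul(-4, Pow(Add(487588, Mul(-322, Rational(1, 604))), -1)) = Mul(-4, Pow(Add(487588, Rational(-161, 302)), -1)) = Mul(-4, Pow(Rational(147251415, 302), -1)) = Mul(-4, Rational(302, 147251415)) = Rational(-1208, 147251415) ≈ -8.2037e-6)
Pow(Add(F, Mul(-1, Add(-97167, Function('J')(496)))), -1) = Pow(Add(Rational(-1208, 147251415), Mul(-1, Add(-97167, Mul(2, Pow(496, 2))))), -1) = Pow(Add(Rational(-1208, 147251415), Mul(-1, Add(-97167, Mul(2, 246016)))), -1) = Pow(Add(Rational(-1208, 147251415), Mul(-1, Add(-97167, 492032))), -1) = Pow(Add(Rational(-1208, 147251415), Mul(-1, 394865)), -1) = Pow(Add(Rational(-1208, 147251415), -394865), -1) = Pow(Rational(-58144429985183, 147251415), -1) = Rational(-147251415, 58144429985183)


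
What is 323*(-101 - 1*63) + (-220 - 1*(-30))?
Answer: -53162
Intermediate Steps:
323*(-101 - 1*63) + (-220 - 1*(-30)) = 323*(-101 - 63) + (-220 + 30) = 323*(-164) - 190 = -52972 - 190 = -53162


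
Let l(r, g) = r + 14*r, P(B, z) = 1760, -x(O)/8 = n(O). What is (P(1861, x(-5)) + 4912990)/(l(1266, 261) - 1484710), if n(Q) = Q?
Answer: -491475/146572 ≈ -3.3531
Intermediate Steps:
x(O) = -8*O
l(r, g) = 15*r
(P(1861, x(-5)) + 4912990)/(l(1266, 261) - 1484710) = (1760 + 4912990)/(15*1266 - 1484710) = 4914750/(18990 - 1484710) = 4914750/(-1465720) = 4914750*(-1/1465720) = -491475/146572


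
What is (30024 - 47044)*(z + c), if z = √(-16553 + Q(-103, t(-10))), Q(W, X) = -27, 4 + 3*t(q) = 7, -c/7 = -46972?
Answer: -5596244080 - 34040*I*√4145 ≈ -5.5962e+9 - 2.1916e+6*I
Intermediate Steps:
c = 328804 (c = -7*(-46972) = 328804)
t(q) = 1 (t(q) = -4/3 + (⅓)*7 = -4/3 + 7/3 = 1)
z = 2*I*√4145 (z = √(-16553 - 27) = √(-16580) = 2*I*√4145 ≈ 128.76*I)
(30024 - 47044)*(z + c) = (30024 - 47044)*(2*I*√4145 + 328804) = -17020*(328804 + 2*I*√4145) = -5596244080 - 34040*I*√4145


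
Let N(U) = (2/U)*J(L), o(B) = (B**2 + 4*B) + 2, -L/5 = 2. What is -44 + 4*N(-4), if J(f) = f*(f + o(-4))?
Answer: -204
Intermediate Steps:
L = -10 (L = -5*2 = -10)
o(B) = 2 + B**2 + 4*B
J(f) = f*(2 + f) (J(f) = f*(f + (2 + (-4)**2 + 4*(-4))) = f*(f + (2 + 16 - 16)) = f*(f + 2) = f*(2 + f))
N(U) = 160/U (N(U) = (2/U)*(-10*(2 - 10)) = (2/U)*(-10*(-8)) = (2/U)*80 = 160/U)
-44 + 4*N(-4) = -44 + 4*(160/(-4)) = -44 + 4*(160*(-1/4)) = -44 + 4*(-40) = -44 - 160 = -204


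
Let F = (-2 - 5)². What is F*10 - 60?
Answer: 430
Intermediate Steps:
F = 49 (F = (-7)² = 49)
F*10 - 60 = 49*10 - 60 = 490 - 60 = 430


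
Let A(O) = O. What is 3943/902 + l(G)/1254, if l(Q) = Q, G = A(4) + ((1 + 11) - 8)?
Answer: 225079/51414 ≈ 4.3778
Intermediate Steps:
G = 8 (G = 4 + ((1 + 11) - 8) = 4 + (12 - 8) = 4 + 4 = 8)
3943/902 + l(G)/1254 = 3943/902 + 8/1254 = 3943*(1/902) + 8*(1/1254) = 3943/902 + 4/627 = 225079/51414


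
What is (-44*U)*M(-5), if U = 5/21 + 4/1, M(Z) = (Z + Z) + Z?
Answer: 19580/7 ≈ 2797.1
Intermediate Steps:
M(Z) = 3*Z (M(Z) = 2*Z + Z = 3*Z)
U = 89/21 (U = 5*(1/21) + 4*1 = 5/21 + 4 = 89/21 ≈ 4.2381)
(-44*U)*M(-5) = (-44*89/21)*(3*(-5)) = -3916/21*(-15) = 19580/7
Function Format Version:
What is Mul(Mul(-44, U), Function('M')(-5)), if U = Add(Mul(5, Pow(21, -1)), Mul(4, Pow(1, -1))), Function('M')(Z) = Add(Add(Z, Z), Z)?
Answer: Rational(19580, 7) ≈ 2797.1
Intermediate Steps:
Function('M')(Z) = Mul(3, Z) (Function('M')(Z) = Add(Mul(2, Z), Z) = Mul(3, Z))
U = Rational(89, 21) (U = Add(Mul(5, Rational(1, 21)), Mul(4, 1)) = Add(Rational(5, 21), 4) = Rational(89, 21) ≈ 4.2381)
Mul(Mul(-44, U), Function('M')(-5)) = Mul(Mul(-44, Rational(89, 21)), Mul(3, -5)) = Mul(Rational(-3916, 21), -15) = Rational(19580, 7)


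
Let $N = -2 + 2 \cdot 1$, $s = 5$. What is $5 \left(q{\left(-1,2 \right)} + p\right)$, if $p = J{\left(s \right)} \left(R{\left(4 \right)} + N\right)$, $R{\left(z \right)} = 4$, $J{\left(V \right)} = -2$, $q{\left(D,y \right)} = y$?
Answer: $-30$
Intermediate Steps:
$N = 0$ ($N = -2 + 2 = 0$)
$p = -8$ ($p = - 2 \left(4 + 0\right) = \left(-2\right) 4 = -8$)
$5 \left(q{\left(-1,2 \right)} + p\right) = 5 \left(2 - 8\right) = 5 \left(-6\right) = -30$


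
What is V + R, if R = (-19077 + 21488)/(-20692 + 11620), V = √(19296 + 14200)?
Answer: -2411/9072 + 2*√8374 ≈ 182.75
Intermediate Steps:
V = 2*√8374 (V = √33496 = 2*√8374 ≈ 183.02)
R = -2411/9072 (R = 2411/(-9072) = 2411*(-1/9072) = -2411/9072 ≈ -0.26576)
V + R = 2*√8374 - 2411/9072 = -2411/9072 + 2*√8374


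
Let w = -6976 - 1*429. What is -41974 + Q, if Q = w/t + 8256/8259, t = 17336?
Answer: -2003224137085/47726008 ≈ -41973.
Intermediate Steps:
w = -7405 (w = -6976 - 429 = -7405)
Q = 27322707/47726008 (Q = -7405/17336 + 8256/8259 = -7405*1/17336 + 8256*(1/8259) = -7405/17336 + 2752/2753 = 27322707/47726008 ≈ 0.57249)
-41974 + Q = -41974 + 27322707/47726008 = -2003224137085/47726008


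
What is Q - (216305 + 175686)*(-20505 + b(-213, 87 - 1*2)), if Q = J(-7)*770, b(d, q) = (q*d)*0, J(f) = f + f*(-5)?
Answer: 8037797015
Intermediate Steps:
J(f) = -4*f (J(f) = f - 5*f = -4*f)
b(d, q) = 0 (b(d, q) = (d*q)*0 = 0)
Q = 21560 (Q = -4*(-7)*770 = 28*770 = 21560)
Q - (216305 + 175686)*(-20505 + b(-213, 87 - 1*2)) = 21560 - (216305 + 175686)*(-20505 + 0) = 21560 - 391991*(-20505) = 21560 - 1*(-8037775455) = 21560 + 8037775455 = 8037797015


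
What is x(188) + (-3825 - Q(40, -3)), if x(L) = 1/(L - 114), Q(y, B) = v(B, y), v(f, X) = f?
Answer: -282827/74 ≈ -3822.0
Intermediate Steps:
Q(y, B) = B
x(L) = 1/(-114 + L)
x(188) + (-3825 - Q(40, -3)) = 1/(-114 + 188) + (-3825 - 1*(-3)) = 1/74 + (-3825 + 3) = 1/74 - 3822 = -282827/74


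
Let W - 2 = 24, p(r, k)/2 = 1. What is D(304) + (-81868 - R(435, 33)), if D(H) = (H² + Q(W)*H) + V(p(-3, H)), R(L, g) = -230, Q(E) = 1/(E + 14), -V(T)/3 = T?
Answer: 53898/5 ≈ 10780.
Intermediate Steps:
p(r, k) = 2 (p(r, k) = 2*1 = 2)
W = 26 (W = 2 + 24 = 26)
V(T) = -3*T
Q(E) = 1/(14 + E)
D(H) = -6 + H² + H/40 (D(H) = (H² + H/(14 + 26)) - 3*2 = (H² + H/40) - 6 = -6 + H² + H/40)
D(304) + (-81868 - R(435, 33)) = (-6 + 304² + (1/40)*304) + (-81868 - 1*(-230)) = (-6 + 92416 + 38/5) + (-81868 + 230) = 462088/5 - 81638 = 53898/5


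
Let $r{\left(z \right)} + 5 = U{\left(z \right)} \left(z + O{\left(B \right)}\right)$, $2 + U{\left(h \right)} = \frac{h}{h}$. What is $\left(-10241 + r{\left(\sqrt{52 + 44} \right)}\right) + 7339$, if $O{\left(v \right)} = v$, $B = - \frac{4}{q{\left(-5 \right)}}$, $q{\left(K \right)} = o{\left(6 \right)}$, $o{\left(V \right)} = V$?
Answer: $- \frac{8719}{3} - 4 \sqrt{6} \approx -2916.1$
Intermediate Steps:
$U{\left(h \right)} = -1$ ($U{\left(h \right)} = -2 + \frac{h}{h} = -2 + 1 = -1$)
$q{\left(K \right)} = 6$
$B = - \frac{2}{3}$ ($B = - \frac{4}{6} = \left(-4\right) \frac{1}{6} = - \frac{2}{3} \approx -0.66667$)
$r{\left(z \right)} = - \frac{13}{3} - z$ ($r{\left(z \right)} = -5 - \left(z - \frac{2}{3}\right) = -5 - \left(- \frac{2}{3} + z\right) = - \frac{13}{3} - z$)
$\left(-10241 + r{\left(\sqrt{52 + 44} \right)}\right) + 7339 = \left(-10241 - \left(\frac{13}{3} + \sqrt{52 + 44}\right)\right) + 7339 = \left(-10241 - \left(\frac{13}{3} + \sqrt{96}\right)\right) + 7339 = \left(-10241 - \left(\frac{13}{3} + 4 \sqrt{6}\right)\right) + 7339 = \left(- \frac{30736}{3} - 4 \sqrt{6}\right) + 7339 = - \frac{8719}{3} - 4 \sqrt{6}$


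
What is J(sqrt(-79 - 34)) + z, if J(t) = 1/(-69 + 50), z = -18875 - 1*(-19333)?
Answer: 8701/19 ≈ 457.95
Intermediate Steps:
z = 458 (z = -18875 + 19333 = 458)
J(t) = -1/19 (J(t) = 1/(-19) = -1/19)
J(sqrt(-79 - 34)) + z = -1/19 + 458 = 8701/19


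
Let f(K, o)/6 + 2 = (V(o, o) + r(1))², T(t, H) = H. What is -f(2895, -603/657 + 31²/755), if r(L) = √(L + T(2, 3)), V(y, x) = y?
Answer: -64633166124/3037663225 ≈ -21.277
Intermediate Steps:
r(L) = √(3 + L) (r(L) = √(L + 3) = √(3 + L))
f(K, o) = -12 + 6*(2 + o)² (f(K, o) = -12 + 6*(o + √(3 + 1))² = -12 + 6*(o + √4)² = -12 + 6*(o + 2)² = -12 + 6*(2 + o)²)
-f(2895, -603/657 + 31²/755) = -(-12 + 6*(2 + (-603/657 + 31²/755))²) = -(-12 + 6*(2 + (-603*1/657 + 961*(1/755)))²) = -(-12 + 6*(2 + (-67/73 + 961/755))²) = -(-12 + 6*(2 + 19568/55115)²) = -(-12 + 6*(129798/55115)²) = -(-12 + 6*(16847520804/3037663225)) = -(-12 + 101085124824/3037663225) = -1*64633166124/3037663225 = -64633166124/3037663225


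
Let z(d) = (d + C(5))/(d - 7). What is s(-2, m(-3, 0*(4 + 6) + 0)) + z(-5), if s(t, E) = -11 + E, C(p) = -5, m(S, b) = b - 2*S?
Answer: -25/6 ≈ -4.1667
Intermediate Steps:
z(d) = (-5 + d)/(-7 + d) (z(d) = (d - 5)/(d - 7) = (-5 + d)/(-7 + d))
s(-2, m(-3, 0*(4 + 6) + 0)) + z(-5) = (-11 + ((0*(4 + 6) + 0) - 2*(-3))) + (-5 - 5)/(-7 - 5) = (-11 + ((0*10 + 0) + 6)) - 10/(-12) = (-11 + ((0 + 0) + 6)) - 1/12*(-10) = (-11 + (0 + 6)) + ⅚ = (-11 + 6) + ⅚ = -5 + ⅚ = -25/6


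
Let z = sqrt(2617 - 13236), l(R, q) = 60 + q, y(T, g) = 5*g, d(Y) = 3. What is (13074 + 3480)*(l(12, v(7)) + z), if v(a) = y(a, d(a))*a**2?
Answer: 13160430 + 16554*I*sqrt(10619) ≈ 1.316e+7 + 1.7059e+6*I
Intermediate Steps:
v(a) = 15*a**2 (v(a) = (5*3)*a**2 = 15*a**2)
z = I*sqrt(10619) (z = sqrt(-10619) = I*sqrt(10619) ≈ 103.05*I)
(13074 + 3480)*(l(12, v(7)) + z) = (13074 + 3480)*((60 + 15*7**2) + I*sqrt(10619)) = 16554*((60 + 15*49) + I*sqrt(10619)) = 16554*((60 + 735) + I*sqrt(10619)) = 16554*(795 + I*sqrt(10619)) = 13160430 + 16554*I*sqrt(10619)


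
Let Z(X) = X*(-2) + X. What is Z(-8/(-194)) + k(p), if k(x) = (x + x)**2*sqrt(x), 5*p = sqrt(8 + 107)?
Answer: -4/97 + 92*5**(3/4)*23**(1/4)/25 ≈ 26.906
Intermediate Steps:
Z(X) = -X (Z(X) = -2*X + X = -X)
p = sqrt(115)/5 (p = sqrt(8 + 107)/5 = sqrt(115)/5 ≈ 2.1448)
k(x) = 4*x**(5/2) (k(x) = (2*x)**2*sqrt(x) = (4*x**2)*sqrt(x) = 4*x**(5/2))
Z(-8/(-194)) + k(p) = -(-8)/(-194) + 4*(sqrt(115)/5)**(5/2) = -(-8)*(-1)/194 + 4*(23*5**(3/4)*23**(1/4)/25) = -1*4/97 + 92*5**(3/4)*23**(1/4)/25 = -4/97 + 92*5**(3/4)*23**(1/4)/25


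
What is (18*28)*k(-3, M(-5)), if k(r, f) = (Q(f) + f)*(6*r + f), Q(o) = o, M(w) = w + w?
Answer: 282240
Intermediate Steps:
M(w) = 2*w
k(r, f) = 2*f*(f + 6*r) (k(r, f) = (f + f)*(6*r + f) = (2*f)*(f + 6*r) = 2*f*(f + 6*r))
(18*28)*k(-3, M(-5)) = (18*28)*(2*(2*(-5))*(2*(-5) + 6*(-3))) = 504*(2*(-10)*(-10 - 18)) = 504*(2*(-10)*(-28)) = 504*560 = 282240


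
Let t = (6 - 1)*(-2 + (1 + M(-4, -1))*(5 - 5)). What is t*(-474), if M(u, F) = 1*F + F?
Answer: 4740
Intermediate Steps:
M(u, F) = 2*F (M(u, F) = F + F = 2*F)
t = -10 (t = (6 - 1)*(-2 + (1 + 2*(-1))*(5 - 5)) = 5*(-2 + (1 - 2)*0) = 5*(-2 - 1*0) = 5*(-2 + 0) = 5*(-2) = -10)
t*(-474) = -10*(-474) = 4740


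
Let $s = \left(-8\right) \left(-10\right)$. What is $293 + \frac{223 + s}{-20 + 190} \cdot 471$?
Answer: $\frac{192523}{170} \approx 1132.5$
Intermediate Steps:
$s = 80$
$293 + \frac{223 + s}{-20 + 190} \cdot 471 = 293 + \frac{223 + 80}{-20 + 190} \cdot 471 = 293 + \frac{303}{170} \cdot 471 = 293 + \frac{142713}{170} = \frac{192523}{170}$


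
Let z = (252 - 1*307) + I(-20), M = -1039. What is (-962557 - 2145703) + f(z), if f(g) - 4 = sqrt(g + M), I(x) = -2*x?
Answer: -3108256 + I*sqrt(1054) ≈ -3.1083e+6 + 32.465*I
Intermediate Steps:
z = -15 (z = (252 - 1*307) - 2*(-20) = (252 - 307) + 40 = -55 + 40 = -15)
f(g) = 4 + sqrt(-1039 + g) (f(g) = 4 + sqrt(g - 1039) = 4 + sqrt(-1039 + g))
(-962557 - 2145703) + f(z) = (-962557 - 2145703) + (4 + sqrt(-1039 - 15)) = -3108260 + (4 + sqrt(-1054)) = -3108260 + (4 + I*sqrt(1054)) = -3108256 + I*sqrt(1054)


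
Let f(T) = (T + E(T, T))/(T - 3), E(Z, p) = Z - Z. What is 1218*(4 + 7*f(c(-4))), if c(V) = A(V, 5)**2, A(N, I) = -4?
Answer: 199752/13 ≈ 15366.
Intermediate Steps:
c(V) = 16 (c(V) = (-4)**2 = 16)
E(Z, p) = 0
f(T) = T/(-3 + T) (f(T) = (T + 0)/(T - 3) = T/(-3 + T))
1218*(4 + 7*f(c(-4))) = 1218*(4 + 7*(16/(-3 + 16))) = 1218*(4 + 7*(16/13)) = 1218*(4 + 112/13) = 1218*(164/13) = 199752/13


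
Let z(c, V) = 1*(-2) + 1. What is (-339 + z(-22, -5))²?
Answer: 115600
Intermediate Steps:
z(c, V) = -1 (z(c, V) = -2 + 1 = -1)
(-339 + z(-22, -5))² = (-339 - 1)² = (-340)² = 115600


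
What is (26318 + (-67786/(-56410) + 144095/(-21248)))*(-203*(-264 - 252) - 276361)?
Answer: -2706170399194429817/599299840 ≈ -4.5156e+9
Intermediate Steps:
(26318 + (-67786/(-56410) + 144095/(-21248)))*(-203*(-264 - 252) - 276361) = (26318 + (-67786*(-1/56410) + 144095*(-1/21248)))*(-203*(-516) - 276361) = (26318 + (33893/28205 - 144095/21248))*(104748 - 276361) = (26318 - 3344041011/599299840)*(-171613) = (15769029148109/599299840)*(-171613) = -2706170399194429817/599299840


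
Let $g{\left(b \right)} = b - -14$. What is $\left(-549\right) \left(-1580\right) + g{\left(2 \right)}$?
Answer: $867436$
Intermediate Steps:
$g{\left(b \right)} = 14 + b$ ($g{\left(b \right)} = b + 14 = 14 + b$)
$\left(-549\right) \left(-1580\right) + g{\left(2 \right)} = \left(-549\right) \left(-1580\right) + \left(14 + 2\right) = 867420 + 16 = 867436$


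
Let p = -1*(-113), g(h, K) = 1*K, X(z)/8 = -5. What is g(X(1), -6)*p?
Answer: -678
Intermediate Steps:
X(z) = -40 (X(z) = 8*(-5) = -40)
g(h, K) = K
p = 113
g(X(1), -6)*p = -6*113 = -678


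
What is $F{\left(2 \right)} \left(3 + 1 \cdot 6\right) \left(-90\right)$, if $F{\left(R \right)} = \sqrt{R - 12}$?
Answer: $- 810 i \sqrt{10} \approx - 2561.4 i$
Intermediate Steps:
$F{\left(R \right)} = \sqrt{-12 + R}$ ($F{\left(R \right)} = \sqrt{R - 12} = \sqrt{-12 + R}$)
$F{\left(2 \right)} \left(3 + 1 \cdot 6\right) \left(-90\right) = \sqrt{-12 + 2} \left(3 + 1 \cdot 6\right) \left(-90\right) = \sqrt{-10} \left(3 + 6\right) \left(-90\right) = i \sqrt{10} \cdot 9 \left(-90\right) = 9 i \sqrt{10} \left(-90\right) = - 810 i \sqrt{10}$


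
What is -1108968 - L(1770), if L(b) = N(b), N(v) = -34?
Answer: -1108934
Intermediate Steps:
L(b) = -34
-1108968 - L(1770) = -1108968 - 1*(-34) = -1108968 + 34 = -1108934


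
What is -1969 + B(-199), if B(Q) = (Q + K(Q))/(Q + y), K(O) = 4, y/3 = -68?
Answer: -61024/31 ≈ -1968.5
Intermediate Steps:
y = -204 (y = 3*(-68) = -204)
B(Q) = (4 + Q)/(-204 + Q) (B(Q) = (Q + 4)/(Q - 204) = (4 + Q)/(-204 + Q))
-1969 + B(-199) = -1969 + (4 - 199)/(-204 - 199) = -1969 - 195/(-403) = -1969 - 1/403*(-195) = -1969 + 15/31 = -61024/31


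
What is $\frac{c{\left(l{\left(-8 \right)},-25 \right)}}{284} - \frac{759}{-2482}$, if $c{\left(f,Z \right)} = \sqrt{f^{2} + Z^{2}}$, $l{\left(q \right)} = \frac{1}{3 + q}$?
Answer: $\frac{759}{2482} + \frac{\sqrt{15626}}{1420} \approx 0.39383$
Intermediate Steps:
$c{\left(f,Z \right)} = \sqrt{Z^{2} + f^{2}}$
$\frac{c{\left(l{\left(-8 \right)},-25 \right)}}{284} - \frac{759}{-2482} = \frac{\sqrt{\left(-25\right)^{2} + \left(\frac{1}{3 - 8}\right)^{2}}}{284} - \frac{759}{-2482} = \sqrt{625 + \left(\frac{1}{-5}\right)^{2}} \cdot \frac{1}{284} - - \frac{759}{2482} = \sqrt{625 + \left(- \frac{1}{5}\right)^{2}} \cdot \frac{1}{284} + \frac{759}{2482} = \sqrt{625 + \frac{1}{25}} \cdot \frac{1}{284} + \frac{759}{2482} = \sqrt{\frac{15626}{25}} \cdot \frac{1}{284} + \frac{759}{2482} = \frac{\sqrt{15626}}{5} \cdot \frac{1}{284} + \frac{759}{2482} = \frac{\sqrt{15626}}{1420} + \frac{759}{2482} = \frac{759}{2482} + \frac{\sqrt{15626}}{1420}$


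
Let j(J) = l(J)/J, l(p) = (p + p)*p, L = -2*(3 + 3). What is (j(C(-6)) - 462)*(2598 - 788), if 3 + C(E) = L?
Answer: -890520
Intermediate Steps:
L = -12 (L = -2*6 = -12)
l(p) = 2*p² (l(p) = (2*p)*p = 2*p²)
C(E) = -15 (C(E) = -3 - 12 = -15)
j(J) = 2*J (j(J) = (2*J²)/J = 2*J)
(j(C(-6)) - 462)*(2598 - 788) = (2*(-15) - 462)*(2598 - 788) = (-30 - 462)*1810 = -492*1810 = -890520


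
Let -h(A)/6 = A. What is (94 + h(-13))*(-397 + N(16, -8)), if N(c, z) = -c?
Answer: -71036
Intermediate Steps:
h(A) = -6*A
(94 + h(-13))*(-397 + N(16, -8)) = (94 - 6*(-13))*(-397 - 1*16) = (94 + 78)*(-397 - 16) = 172*(-413) = -71036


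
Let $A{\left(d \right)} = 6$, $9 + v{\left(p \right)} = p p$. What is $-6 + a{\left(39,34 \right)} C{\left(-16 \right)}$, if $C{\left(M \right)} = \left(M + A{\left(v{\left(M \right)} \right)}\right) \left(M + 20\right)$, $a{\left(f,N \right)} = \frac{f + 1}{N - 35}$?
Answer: $1594$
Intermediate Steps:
$a{\left(f,N \right)} = \frac{1 + f}{-35 + N}$
$v{\left(p \right)} = -9 + p^{2}$ ($v{\left(p \right)} = -9 + p p = -9 + p^{2}$)
$C{\left(M \right)} = \left(6 + M\right) \left(20 + M\right)$ ($C{\left(M \right)} = \left(M + 6\right) \left(M + 20\right) = \left(6 + M\right) \left(20 + M\right)$)
$-6 + a{\left(39,34 \right)} C{\left(-16 \right)} = -6 + \frac{1 + 39}{-35 + 34} \left(120 + \left(-16\right)^{2} + 26 \left(-16\right)\right) = -6 + \frac{1}{-1} \cdot 40 \left(120 + 256 - 416\right) = -6 + \left(-1\right) 40 \left(-40\right) = -6 - -1600 = -6 + 1600 = 1594$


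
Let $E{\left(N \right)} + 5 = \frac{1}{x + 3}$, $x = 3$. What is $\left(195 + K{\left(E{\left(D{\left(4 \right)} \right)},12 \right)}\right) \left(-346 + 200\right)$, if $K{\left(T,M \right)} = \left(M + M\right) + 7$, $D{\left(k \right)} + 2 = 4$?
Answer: $-32996$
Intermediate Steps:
$D{\left(k \right)} = 2$ ($D{\left(k \right)} = -2 + 4 = 2$)
$E{\left(N \right)} = - \frac{29}{6}$ ($E{\left(N \right)} = -5 + \frac{1}{3 + 3} = -5 + \frac{1}{6} = - \frac{29}{6}$)
$K{\left(T,M \right)} = 7 + 2 M$ ($K{\left(T,M \right)} = 2 M + 7 = 7 + 2 M$)
$\left(195 + K{\left(E{\left(D{\left(4 \right)} \right)},12 \right)}\right) \left(-346 + 200\right) = \left(195 + \left(7 + 2 \cdot 12\right)\right) \left(-346 + 200\right) = \left(195 + \left(7 + 24\right)\right) \left(-146\right) = \left(195 + 31\right) \left(-146\right) = 226 \left(-146\right) = -32996$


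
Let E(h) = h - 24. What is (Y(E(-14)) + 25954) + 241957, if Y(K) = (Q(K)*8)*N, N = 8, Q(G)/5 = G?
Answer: 255751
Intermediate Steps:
Q(G) = 5*G
E(h) = -24 + h
Y(K) = 320*K (Y(K) = ((5*K)*8)*8 = (40*K)*8 = 320*K)
(Y(E(-14)) + 25954) + 241957 = (320*(-24 - 14) + 25954) + 241957 = (320*(-38) + 25954) + 241957 = (-12160 + 25954) + 241957 = 13794 + 241957 = 255751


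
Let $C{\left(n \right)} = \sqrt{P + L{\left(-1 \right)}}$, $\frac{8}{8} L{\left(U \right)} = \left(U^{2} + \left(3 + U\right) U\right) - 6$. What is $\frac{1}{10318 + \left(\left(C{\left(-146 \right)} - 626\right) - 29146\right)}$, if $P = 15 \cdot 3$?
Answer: $- \frac{9727}{189229039} - \frac{\sqrt{38}}{378458078} \approx -5.142 \cdot 10^{-5}$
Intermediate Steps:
$P = 45$
$L{\left(U \right)} = -6 + U^{2} + U \left(3 + U\right)$ ($L{\left(U \right)} = \left(U^{2} + \left(3 + U\right) U\right) - 6 = \left(U^{2} + U \left(3 + U\right)\right) - 6 = -6 + U^{2} + U \left(3 + U\right)$)
$C{\left(n \right)} = \sqrt{38}$ ($C{\left(n \right)} = \sqrt{45 + \left(-6 + 2 \left(-1\right)^{2} + 3 \left(-1\right)\right)} = \sqrt{45 - 7} = \sqrt{38}$)
$\frac{1}{10318 + \left(\left(C{\left(-146 \right)} - 626\right) - 29146\right)} = \frac{1}{10318 + \left(\left(\sqrt{38} - 626\right) - 29146\right)} = \frac{1}{10318 - \left(29772 - \sqrt{38}\right)} = \frac{1}{-19454 + \sqrt{38}}$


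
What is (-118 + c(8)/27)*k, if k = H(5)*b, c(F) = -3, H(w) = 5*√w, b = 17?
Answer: -90355*√5/9 ≈ -22449.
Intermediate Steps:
k = 85*√5 (k = (5*√5)*17 = 85*√5 ≈ 190.07)
(-118 + c(8)/27)*k = (-118 - 3/27)*(85*√5) = (-118 - 3*1/27)*(85*√5) = (-118 - ⅑)*(85*√5) = -90355*√5/9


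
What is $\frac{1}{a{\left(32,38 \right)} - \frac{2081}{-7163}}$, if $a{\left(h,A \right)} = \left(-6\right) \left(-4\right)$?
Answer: $\frac{7163}{173993} \approx 0.041168$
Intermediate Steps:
$a{\left(h,A \right)} = 24$
$\frac{1}{a{\left(32,38 \right)} - \frac{2081}{-7163}} = \frac{1}{24 - \frac{2081}{-7163}} = \frac{1}{24 - - \frac{2081}{7163}} = \frac{1}{24 + \frac{2081}{7163}} = \frac{1}{\frac{173993}{7163}} = \frac{7163}{173993}$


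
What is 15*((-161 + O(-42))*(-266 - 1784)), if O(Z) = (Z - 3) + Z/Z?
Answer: 6303750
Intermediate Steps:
O(Z) = -2 + Z (O(Z) = (-3 + Z) + 1 = -2 + Z)
15*((-161 + O(-42))*(-266 - 1784)) = 15*((-161 + (-2 - 42))*(-266 - 1784)) = 15*((-161 - 44)*(-2050)) = 15*(-205*(-2050)) = 15*420250 = 6303750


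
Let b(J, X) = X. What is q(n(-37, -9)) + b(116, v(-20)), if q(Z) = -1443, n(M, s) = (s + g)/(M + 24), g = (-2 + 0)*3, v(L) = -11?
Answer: -1454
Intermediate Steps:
g = -6 (g = -2*3 = -6)
n(M, s) = (-6 + s)/(24 + M) (n(M, s) = (s - 6)/(M + 24) = (-6 + s)/(24 + M))
q(n(-37, -9)) + b(116, v(-20)) = -1443 - 11 = -1454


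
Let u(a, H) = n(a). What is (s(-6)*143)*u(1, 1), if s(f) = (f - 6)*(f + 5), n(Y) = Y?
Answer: 1716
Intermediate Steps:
u(a, H) = a
s(f) = (-6 + f)*(5 + f)
(s(-6)*143)*u(1, 1) = ((-30 + (-6)² - 1*(-6))*143)*1 = ((-30 + 36 + 6)*143)*1 = (12*143)*1 = 1716*1 = 1716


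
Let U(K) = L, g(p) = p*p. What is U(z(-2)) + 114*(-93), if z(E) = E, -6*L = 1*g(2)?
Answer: -31808/3 ≈ -10603.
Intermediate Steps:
g(p) = p²
L = -⅔ (L = -2²/6 = -4/6 = -⅙*4 = -⅔ ≈ -0.66667)
U(K) = -⅔
U(z(-2)) + 114*(-93) = -⅔ + 114*(-93) = -⅔ - 10602 = -31808/3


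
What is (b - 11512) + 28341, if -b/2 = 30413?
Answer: -43997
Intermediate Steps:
b = -60826 (b = -2*30413 = -60826)
(b - 11512) + 28341 = (-60826 - 11512) + 28341 = -72338 + 28341 = -43997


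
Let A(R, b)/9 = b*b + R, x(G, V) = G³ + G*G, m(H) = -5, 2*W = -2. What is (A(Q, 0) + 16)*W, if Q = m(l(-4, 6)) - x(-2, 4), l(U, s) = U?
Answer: -7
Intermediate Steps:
W = -1 (W = (½)*(-2) = -1)
x(G, V) = G² + G³ (x(G, V) = G³ + G² = G² + G³)
Q = -1 (Q = -5 - (-2)²*(1 - 2) = -5 - 4*(-1) = -5 - 1*(-4) = -5 + 4 = -1)
A(R, b) = 9*R + 9*b² (A(R, b) = 9*(b*b + R) = 9*(b² + R) = 9*(R + b²) = 9*R + 9*b²)
(A(Q, 0) + 16)*W = ((9*(-1) + 9*0²) + 16)*(-1) = ((-9 + 9*0) + 16)*(-1) = ((-9 + 0) + 16)*(-1) = (-9 + 16)*(-1) = 7*(-1) = -7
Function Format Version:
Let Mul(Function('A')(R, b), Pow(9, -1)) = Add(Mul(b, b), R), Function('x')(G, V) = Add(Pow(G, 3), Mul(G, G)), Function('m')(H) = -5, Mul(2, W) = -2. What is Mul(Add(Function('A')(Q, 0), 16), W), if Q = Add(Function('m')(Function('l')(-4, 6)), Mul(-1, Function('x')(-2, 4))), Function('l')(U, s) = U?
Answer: -7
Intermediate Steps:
W = -1 (W = Mul(Rational(1, 2), -2) = -1)
Function('x')(G, V) = Add(Pow(G, 2), Pow(G, 3)) (Function('x')(G, V) = Add(Pow(G, 3), Pow(G, 2)) = Add(Pow(G, 2), Pow(G, 3)))
Q = -1 (Q = Add(-5, Mul(-1, Mul(Pow(-2, 2), Add(1, -2)))) = Add(-5, Mul(-1, Mul(4, -1))) = Add(-5, Mul(-1, -4)) = Add(-5, 4) = -1)
Function('A')(R, b) = Add(Mul(9, R), Mul(9, Pow(b, 2))) (Function('A')(R, b) = Mul(9, Add(Mul(b, b), R)) = Mul(9, Add(Pow(b, 2), R)) = Mul(9, Add(R, Pow(b, 2))) = Add(Mul(9, R), Mul(9, Pow(b, 2))))
Mul(Add(Function('A')(Q, 0), 16), W) = Mul(Add(Add(Mul(9, -1), Mul(9, Pow(0, 2))), 16), -1) = Mul(Add(Add(-9, Mul(9, 0)), 16), -1) = Mul(Add(Add(-9, 0), 16), -1) = Mul(Add(-9, 16), -1) = Mul(7, -1) = -7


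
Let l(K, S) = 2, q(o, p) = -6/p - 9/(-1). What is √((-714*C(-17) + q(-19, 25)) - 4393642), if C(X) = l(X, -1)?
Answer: I*√109876531/5 ≈ 2096.4*I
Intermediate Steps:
q(o, p) = 9 - 6/p (q(o, p) = -6/p - 9*(-1) = -6/p + 9 = 9 - 6/p)
C(X) = 2
√((-714*C(-17) + q(-19, 25)) - 4393642) = √((-714*2 + (9 - 6/25)) - 4393642) = √((-1428 + (9 - 6*1/25)) - 4393642) = √((-1428 + (9 - 6/25)) - 4393642) = √((-1428 + 219/25) - 4393642) = √(-35481/25 - 4393642) = √(-109876531/25) = I*√109876531/5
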